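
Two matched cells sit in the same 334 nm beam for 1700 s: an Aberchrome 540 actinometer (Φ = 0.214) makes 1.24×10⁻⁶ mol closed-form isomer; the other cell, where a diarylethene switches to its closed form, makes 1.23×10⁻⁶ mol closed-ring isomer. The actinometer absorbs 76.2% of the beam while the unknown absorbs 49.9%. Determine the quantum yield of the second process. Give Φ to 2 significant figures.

Photons absorbed by the actinometer: 1.24×10⁻⁶ / 0.214 = 5.794×10⁻⁶ mol.
Incident flux: 5.794×10⁻⁶ / 0.762 = 7.604×10⁻⁶ einstein.
Absorbed by unknown: 0.499 × 7.604×10⁻⁶ = 3.794×10⁻⁶ mol.
Φ(unknown) = 1.23×10⁻⁶ / 3.794×10⁻⁶ = 0.32.

Φ = 0.32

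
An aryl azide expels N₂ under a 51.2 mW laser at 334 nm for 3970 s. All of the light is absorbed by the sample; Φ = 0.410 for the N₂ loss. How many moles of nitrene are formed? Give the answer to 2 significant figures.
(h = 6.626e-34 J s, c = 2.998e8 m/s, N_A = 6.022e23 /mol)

2.3e-4 mol

Photon energy at 334 nm: hc/λ = (6.626e-34)(2.998e8)/(334e-9) = 5.948e-19 J.
Energy delivered: (51.2 mW)(3970 s) = 203.3 J.
Photons incident: 203.3 / 5.948e-19 = 3.418e20, i.e. 3.418e20/6.022e23 = 5.676e-4 mol.
Product: Φ × n_abs = 0.410 × 5.676e-4 = 2.327e-4 mol.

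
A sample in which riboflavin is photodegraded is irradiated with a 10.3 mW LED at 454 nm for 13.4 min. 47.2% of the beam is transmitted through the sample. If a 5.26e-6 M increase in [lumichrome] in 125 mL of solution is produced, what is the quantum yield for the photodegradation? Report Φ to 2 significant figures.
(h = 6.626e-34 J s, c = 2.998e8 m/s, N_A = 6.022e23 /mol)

Φ = 0.040

Product: (5.26e-6 M)(0.125 L) = 6.575e-7 mol.
Photon energy at 454 nm: hc/λ = (6.626e-34)(2.998e8)/(454e-9) = 4.375e-19 J.
Energy delivered: (10.3 mW)(804 s) = 8.281 J.
Photons incident: 8.281 / 4.375e-19 = 1.893e19, i.e. 1.893e19/6.022e23 = 3.143e-5 mol.
Fraction absorbed: 1 − 47.2/100 = 0.5280.
Photons absorbed: 0.5280 × 3.143e-5 = 1.660e-5 mol.
Φ = 6.575e-7 mol / 1.660e-5 mol photons = 0.040.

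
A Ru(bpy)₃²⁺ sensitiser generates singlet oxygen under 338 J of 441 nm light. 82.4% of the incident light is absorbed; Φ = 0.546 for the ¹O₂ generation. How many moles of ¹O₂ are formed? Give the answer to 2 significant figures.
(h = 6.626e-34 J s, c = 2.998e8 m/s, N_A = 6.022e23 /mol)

Photon energy at 441 nm: hc/λ = (6.626e-34)(2.998e8)/(441e-9) = 4.504e-19 J.
Photons incident: 338 / 4.504e-19 = 7.504e20, i.e. 7.504e20/6.022e23 = 0.001246 mol.
Photons absorbed: 0.824 × 0.001246 = 0.001027 mol.
Product: Φ × n_abs = 0.546 × 0.001027 = 5.607e-4 mol.

5.6e-4 mol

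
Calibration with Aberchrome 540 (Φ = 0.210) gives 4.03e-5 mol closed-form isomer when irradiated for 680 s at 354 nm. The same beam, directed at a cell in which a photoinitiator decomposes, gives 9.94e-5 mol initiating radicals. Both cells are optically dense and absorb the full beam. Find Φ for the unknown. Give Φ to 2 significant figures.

Φ = 0.52

Photons absorbed by the actinometer: 4.03e-5 / 0.210 = 1.919e-4 mol.
Φ(unknown) = 9.94e-5 / 1.919e-4 = 0.52.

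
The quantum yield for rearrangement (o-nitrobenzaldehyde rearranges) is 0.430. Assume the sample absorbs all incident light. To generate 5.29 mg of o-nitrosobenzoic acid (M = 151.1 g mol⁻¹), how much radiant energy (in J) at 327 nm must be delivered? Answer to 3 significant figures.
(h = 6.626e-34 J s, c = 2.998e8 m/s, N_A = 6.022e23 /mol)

Product: 5.29 mg / 151.1 g mol⁻¹ = 3.501e-5 mol.
Photons that must be absorbed: 3.501e-5 / 0.430 = 8.142e-5 mol.
Photon energy: hc/λ = 6.075e-19 J; per mole, 3.658e5 J mol⁻¹.
Energy required: 8.142e-5 × 3.658e5 = 29.8 J.

29.8 J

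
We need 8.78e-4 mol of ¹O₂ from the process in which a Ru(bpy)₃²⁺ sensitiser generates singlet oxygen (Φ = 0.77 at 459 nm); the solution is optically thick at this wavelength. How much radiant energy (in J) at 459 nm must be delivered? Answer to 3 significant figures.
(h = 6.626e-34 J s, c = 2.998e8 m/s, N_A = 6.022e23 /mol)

297 J

Photons that must be absorbed: 8.78e-4 / 0.77 = 0.001140 mol.
Photon energy: hc/λ = 4.328e-19 J; per mole, 2.606e5 J mol⁻¹.
Energy required: 0.001140 × 2.606e5 = 297 J.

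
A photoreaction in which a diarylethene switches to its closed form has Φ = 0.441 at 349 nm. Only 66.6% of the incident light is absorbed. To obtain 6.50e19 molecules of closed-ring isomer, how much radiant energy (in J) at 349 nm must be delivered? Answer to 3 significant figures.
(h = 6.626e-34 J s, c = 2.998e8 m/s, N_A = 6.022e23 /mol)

126 J

Product: 6.50e19 / 6.022e23 = 1.079e-4 mol.
Photons that must be absorbed: 1.079e-4 / 0.441 = 2.447e-4 mol.
Incident photons needed: 2.447e-4 / 0.666 = 3.674e-4 mol.
Photon energy: hc/λ = 5.692e-19 J; per mole, 3.428e5 J mol⁻¹.
Energy required: 3.674e-4 × 3.428e5 = 126 J.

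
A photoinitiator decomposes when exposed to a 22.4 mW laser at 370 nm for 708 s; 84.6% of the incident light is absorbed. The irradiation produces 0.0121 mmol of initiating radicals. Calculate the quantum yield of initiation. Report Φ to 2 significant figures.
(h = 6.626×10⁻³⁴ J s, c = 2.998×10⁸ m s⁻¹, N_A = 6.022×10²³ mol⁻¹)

Φ = 0.29

Product: 0.0121 mmol = 1.21×10⁻⁵ mol.
Photon energy at 370 nm: hc/λ = (6.626×10⁻³⁴)(2.998×10⁸)/(370×10⁻⁹) = 5.369×10⁻¹⁹ J.
Energy delivered: (22.4 mW)(708 s) = 15.86 J.
Photons incident: 15.86 / 5.369×10⁻¹⁹ = 2.954×10¹⁹, i.e. 2.954×10¹⁹/6.022×10²³ = 4.905×10⁻⁵ mol.
Photons absorbed: 0.846 × 4.905×10⁻⁵ = 4.150×10⁻⁵ mol.
Φ = 1.21×10⁻⁵ mol / 4.150×10⁻⁵ mol photons = 0.29.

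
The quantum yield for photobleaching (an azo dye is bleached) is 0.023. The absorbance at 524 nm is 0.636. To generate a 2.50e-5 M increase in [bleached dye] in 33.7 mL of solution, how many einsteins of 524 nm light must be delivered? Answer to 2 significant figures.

Product: (2.50e-5 M)(0.0337 L) = 8.425e-7 mol.
Photons that must be absorbed: 8.425e-7 / 0.023 = 3.663e-5 mol.
Fraction absorbed: 1 − 10^(−0.636) = 0.7688.
Incident photons needed: 3.663e-5 / 0.7688 = 4.765e-5 mol.

4.8e-5 einstein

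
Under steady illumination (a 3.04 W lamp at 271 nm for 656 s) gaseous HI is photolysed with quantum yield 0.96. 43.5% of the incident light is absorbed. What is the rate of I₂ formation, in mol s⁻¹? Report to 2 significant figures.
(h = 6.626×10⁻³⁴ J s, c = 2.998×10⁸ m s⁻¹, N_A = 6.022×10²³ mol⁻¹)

2.9×10⁻⁶ mol s⁻¹

Photon energy at 271 nm: hc/λ = (6.626×10⁻³⁴)(2.998×10⁸)/(271×10⁻⁹) = 7.330×10⁻¹⁹ J.
Energy delivered: (3.04 W)(656 s) = 1994 J.
Photons incident: 1994 / 7.330×10⁻¹⁹ = 2.720×10²¹, i.e. 2.720×10²¹/6.022×10²³ = 0.004517 mol.
Photons absorbed: 0.435 × 0.004517 = 0.001965 mol.
Product formed: 0.96 × 0.001965 = 0.001886 mol.
Rate: 0.001886 / 656 s = 2.9×10⁻⁶ mol s⁻¹.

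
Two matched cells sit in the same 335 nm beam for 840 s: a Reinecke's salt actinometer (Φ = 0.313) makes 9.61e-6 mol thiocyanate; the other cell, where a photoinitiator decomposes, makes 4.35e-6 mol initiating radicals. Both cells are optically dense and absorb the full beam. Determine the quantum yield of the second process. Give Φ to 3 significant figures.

Φ = 0.142

Photons absorbed by the actinometer: 9.61e-6 / 0.313 = 3.070e-5 mol.
Φ(unknown) = 4.35e-6 / 3.070e-5 = 0.142.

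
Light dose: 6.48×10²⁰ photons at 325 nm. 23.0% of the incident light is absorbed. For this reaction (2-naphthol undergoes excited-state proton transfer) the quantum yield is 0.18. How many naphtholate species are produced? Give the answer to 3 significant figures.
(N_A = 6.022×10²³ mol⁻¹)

Moles of photons: 6.48×10²⁰ / 6.022×10²³ = 0.001076 mol.
Photons absorbed: 0.230 × 0.001076 = 2.475×10⁻⁴ mol.
Product: Φ × n_abs = 0.18 × 2.475×10⁻⁴ = 4.455×10⁻⁵ mol.
As a count: 4.455×10⁻⁵ × 6.022×10²³ = 2.68×10¹⁹.

2.68×10¹⁹ species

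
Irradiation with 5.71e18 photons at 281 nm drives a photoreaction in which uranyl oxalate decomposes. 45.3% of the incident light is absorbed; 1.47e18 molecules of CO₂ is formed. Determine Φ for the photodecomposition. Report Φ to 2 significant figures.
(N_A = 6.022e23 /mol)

Φ = 0.57

Product: 1.47e18 / 6.022e23 = 2.441e-6 mol.
Moles of photons: 5.71e18 / 6.022e23 = 9.482e-6 mol.
Photons absorbed: 0.453 × 9.482e-6 = 4.295e-6 mol.
Φ = 2.441e-6 mol / 4.295e-6 mol photons = 0.57.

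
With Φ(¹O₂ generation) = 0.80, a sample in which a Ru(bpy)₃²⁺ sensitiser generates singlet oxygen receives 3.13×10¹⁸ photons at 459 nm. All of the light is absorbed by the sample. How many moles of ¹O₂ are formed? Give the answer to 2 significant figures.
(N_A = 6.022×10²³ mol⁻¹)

Moles of photons: 3.13×10¹⁸ / 6.022×10²³ = 5.198×10⁻⁶ mol.
Product: Φ × n_abs = 0.80 × 5.198×10⁻⁶ = 4.158×10⁻⁶ mol.

4.2×10⁻⁶ mol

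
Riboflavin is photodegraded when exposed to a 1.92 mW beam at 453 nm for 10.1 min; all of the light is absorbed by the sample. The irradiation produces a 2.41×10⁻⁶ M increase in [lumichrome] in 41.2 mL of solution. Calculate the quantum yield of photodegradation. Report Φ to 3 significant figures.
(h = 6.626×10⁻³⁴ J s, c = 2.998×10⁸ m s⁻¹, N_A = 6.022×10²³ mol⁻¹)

Product: (2.41×10⁻⁶ M)(0.0412 L) = 9.929×10⁻⁸ mol.
Photon energy at 453 nm: hc/λ = (6.626×10⁻³⁴)(2.998×10⁸)/(453×10⁻⁹) = 4.385×10⁻¹⁹ J.
Energy delivered: (1.92 mW)(606 s) = 1.164 J.
Photons incident: 1.164 / 4.385×10⁻¹⁹ = 2.655×10¹⁸, i.e. 2.655×10¹⁸/6.022×10²³ = 4.409×10⁻⁶ mol.
Φ = 9.929×10⁻⁸ mol / 4.409×10⁻⁶ mol photons = 0.0225.

Φ = 0.0225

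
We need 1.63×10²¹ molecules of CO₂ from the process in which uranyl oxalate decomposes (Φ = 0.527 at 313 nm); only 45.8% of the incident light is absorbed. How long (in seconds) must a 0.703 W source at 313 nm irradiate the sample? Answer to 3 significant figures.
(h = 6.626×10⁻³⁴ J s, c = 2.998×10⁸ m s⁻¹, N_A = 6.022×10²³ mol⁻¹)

Product: 1.63×10²¹ / 6.022×10²³ = 0.002707 mol.
Photons that must be absorbed: 0.002707 / 0.527 = 0.005137 mol.
Incident photons needed: 0.005137 / 0.458 = 0.01122 mol.
Photon energy: hc/λ = 6.347×10⁻¹⁹ J; per mole, 3.822×10⁵ J mol⁻¹.
Energy required: 0.01122 × 3.822×10⁵ = 4288 J.
Time: 4288 J / 0.703 W = 6100 s.

t ≈ 6100 s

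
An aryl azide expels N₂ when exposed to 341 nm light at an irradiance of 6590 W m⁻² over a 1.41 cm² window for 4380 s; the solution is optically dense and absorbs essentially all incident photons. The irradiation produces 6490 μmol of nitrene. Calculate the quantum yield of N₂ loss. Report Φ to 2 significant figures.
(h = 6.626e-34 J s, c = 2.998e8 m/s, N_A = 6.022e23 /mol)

Φ = 0.56

Product: 6490 μmol = 0.00649 mol.
Photon energy at 341 nm: hc/λ = (6.626e-34)(2.998e8)/(341e-9) = 5.825e-19 J.
Energy delivered: (6590 W m⁻²)(1.41e-4 m²)(4380 s) = 4070 J.
Photons incident: 4070 / 5.825e-19 = 6.987e21, i.e. 6.987e21/6.022e23 = 0.01160 mol.
Φ = 0.00649 mol / 0.01160 mol photons = 0.56.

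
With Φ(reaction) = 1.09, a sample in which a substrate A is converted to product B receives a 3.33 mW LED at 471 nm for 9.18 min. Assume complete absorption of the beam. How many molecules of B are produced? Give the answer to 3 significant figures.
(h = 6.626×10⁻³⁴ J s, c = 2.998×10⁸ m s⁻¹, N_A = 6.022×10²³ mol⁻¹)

Photon energy at 471 nm: hc/λ = (6.626×10⁻³⁴)(2.998×10⁸)/(471×10⁻⁹) = 4.218×10⁻¹⁹ J.
Energy delivered: (3.33 mW)(550.8 s) = 1.834 J.
Photons incident: 1.834 / 4.218×10⁻¹⁹ = 4.348×10¹⁸, i.e. 4.348×10¹⁸/6.022×10²³ = 7.220×10⁻⁶ mol.
Product: Φ × n_abs = 1.09 × 7.220×10⁻⁶ = 7.870×10⁻⁶ mol.
As a count: 7.870×10⁻⁶ × 6.022×10²³ = 4.74×10¹⁸.

4.74×10¹⁸ molecules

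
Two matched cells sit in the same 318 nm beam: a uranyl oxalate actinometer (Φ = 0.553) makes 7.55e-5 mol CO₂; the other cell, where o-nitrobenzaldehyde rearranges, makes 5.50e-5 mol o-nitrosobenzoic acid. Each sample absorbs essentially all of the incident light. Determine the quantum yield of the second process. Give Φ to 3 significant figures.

Photons absorbed by the actinometer: 7.55e-5 / 0.553 = 1.365e-4 mol.
Φ(unknown) = 5.50e-5 / 1.365e-4 = 0.403.

Φ = 0.403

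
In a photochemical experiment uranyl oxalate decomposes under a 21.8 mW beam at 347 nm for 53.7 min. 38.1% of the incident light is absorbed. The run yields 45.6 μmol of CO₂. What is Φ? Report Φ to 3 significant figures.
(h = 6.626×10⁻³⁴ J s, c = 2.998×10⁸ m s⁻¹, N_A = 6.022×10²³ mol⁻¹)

Product: 45.6 μmol = 4.56×10⁻⁵ mol.
Photon energy at 347 nm: hc/λ = (6.626×10⁻³⁴)(2.998×10⁸)/(347×10⁻⁹) = 5.725×10⁻¹⁹ J.
Energy delivered: (21.8 mW)(3222 s) = 70.24 J.
Photons incident: 70.24 / 5.725×10⁻¹⁹ = 1.227×10²⁰, i.e. 1.227×10²⁰/6.022×10²³ = 2.038×10⁻⁴ mol.
Photons absorbed: 0.381 × 2.038×10⁻⁴ = 7.765×10⁻⁵ mol.
Φ = 4.56×10⁻⁵ mol / 7.765×10⁻⁵ mol photons = 0.587.

Φ = 0.587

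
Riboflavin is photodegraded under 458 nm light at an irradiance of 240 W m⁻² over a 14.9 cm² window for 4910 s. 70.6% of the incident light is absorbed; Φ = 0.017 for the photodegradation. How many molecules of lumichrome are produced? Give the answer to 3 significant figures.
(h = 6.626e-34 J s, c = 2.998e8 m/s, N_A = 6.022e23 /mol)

Photon energy at 458 nm: hc/λ = (6.626e-34)(2.998e8)/(458e-9) = 4.337e-19 J.
Energy delivered: (240 W m⁻²)(14.9e-4 m²)(4910 s) = 1756 J.
Photons incident: 1756 / 4.337e-19 = 4.049e21, i.e. 4.049e21/6.022e23 = 0.006724 mol.
Photons absorbed: 0.706 × 0.006724 = 0.004747 mol.
Product: Φ × n_abs = 0.017 × 0.004747 = 8.070e-5 mol.
As a count: 8.070e-5 × 6.022e23 = 4.86e19.

4.86e19 molecules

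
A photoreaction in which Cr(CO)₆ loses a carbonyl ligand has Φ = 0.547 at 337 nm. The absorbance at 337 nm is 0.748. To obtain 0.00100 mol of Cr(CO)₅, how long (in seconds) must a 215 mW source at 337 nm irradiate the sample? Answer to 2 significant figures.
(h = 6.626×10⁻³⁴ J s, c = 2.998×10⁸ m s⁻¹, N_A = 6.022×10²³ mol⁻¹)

t ≈ 3700 s

Photons that must be absorbed: 0.00100 / 0.547 = 0.001828 mol.
Fraction absorbed: 1 − 10^(−0.748) = 0.8214.
Incident photons needed: 0.001828 / 0.8214 = 0.002225 mol.
Photon energy: hc/λ = 5.895×10⁻¹⁹ J; per mole, 3.550×10⁵ J mol⁻¹.
Energy required: 0.002225 × 3.550×10⁵ = 789.9 J.
Time: 789.9 J / 0.215 W = 3700 s.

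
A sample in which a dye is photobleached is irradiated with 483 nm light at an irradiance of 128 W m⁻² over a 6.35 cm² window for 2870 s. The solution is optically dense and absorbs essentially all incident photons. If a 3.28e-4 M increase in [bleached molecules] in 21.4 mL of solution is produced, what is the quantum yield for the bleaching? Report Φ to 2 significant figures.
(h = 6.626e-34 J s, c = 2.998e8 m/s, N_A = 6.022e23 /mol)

Φ = 0.0075

Product: (3.28e-4 M)(0.0214 L) = 7.019e-6 mol.
Photon energy at 483 nm: hc/λ = (6.626e-34)(2.998e8)/(483e-9) = 4.113e-19 J.
Energy delivered: (128 W m⁻²)(6.35e-4 m²)(2870 s) = 233.3 J.
Photons incident: 233.3 / 4.113e-19 = 5.672e20, i.e. 5.672e20/6.022e23 = 9.419e-4 mol.
Φ = 7.019e-6 mol / 9.419e-4 mol photons = 0.0075.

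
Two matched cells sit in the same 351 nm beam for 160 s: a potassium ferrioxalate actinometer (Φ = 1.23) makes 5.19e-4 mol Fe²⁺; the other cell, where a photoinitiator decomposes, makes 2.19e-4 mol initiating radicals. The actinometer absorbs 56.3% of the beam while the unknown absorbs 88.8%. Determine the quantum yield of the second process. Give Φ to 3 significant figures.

Φ = 0.329

Photons absorbed by the actinometer: 5.19e-4 / 1.23 = 4.220e-4 mol.
Incident flux: 4.220e-4 / 0.563 = 7.496e-4 einstein.
Absorbed by unknown: 0.888 × 7.496e-4 = 6.656e-4 mol.
Φ(unknown) = 2.19e-4 / 6.656e-4 = 0.329.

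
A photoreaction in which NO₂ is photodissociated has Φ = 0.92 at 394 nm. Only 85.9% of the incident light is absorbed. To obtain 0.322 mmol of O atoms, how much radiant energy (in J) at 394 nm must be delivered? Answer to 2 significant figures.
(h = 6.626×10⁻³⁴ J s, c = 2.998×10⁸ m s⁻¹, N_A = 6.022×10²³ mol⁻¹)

120 J

Product: 0.322 mmol = 3.22×10⁻⁴ mol.
Photons that must be absorbed: 3.22×10⁻⁴ / 0.92 = 3.500×10⁻⁴ mol.
Incident photons needed: 3.500×10⁻⁴ / 0.859 = 4.075×10⁻⁴ mol.
Photon energy: hc/λ = 5.042×10⁻¹⁹ J; per mole, 3.036×10⁵ J mol⁻¹.
Energy required: 4.075×10⁻⁴ × 3.036×10⁵ = 120 J.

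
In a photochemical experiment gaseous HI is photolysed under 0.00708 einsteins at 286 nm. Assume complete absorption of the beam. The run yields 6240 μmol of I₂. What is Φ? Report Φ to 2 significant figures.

Product: 6240 μmol = 0.00624 mol.
Φ = 0.00624 mol / 0.00708 mol photons = 0.88.

Φ = 0.88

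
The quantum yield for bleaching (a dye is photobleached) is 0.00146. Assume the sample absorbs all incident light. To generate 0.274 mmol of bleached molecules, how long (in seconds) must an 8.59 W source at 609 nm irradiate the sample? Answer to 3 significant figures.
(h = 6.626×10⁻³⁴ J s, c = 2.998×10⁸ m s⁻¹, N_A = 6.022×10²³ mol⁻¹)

Product: 0.274 mmol = 2.74×10⁻⁴ mol.
Photons that must be absorbed: 2.74×10⁻⁴ / 0.00146 = 0.1877 mol.
Photon energy: hc/λ = 3.262×10⁻¹⁹ J; per mole, 1.964×10⁵ J mol⁻¹.
Energy required: 0.1877 × 1.964×10⁵ = 3.686×10⁴ J.
Time: 3.686×10⁴ J / 8.59 W = 4290 s.

t ≈ 4290 s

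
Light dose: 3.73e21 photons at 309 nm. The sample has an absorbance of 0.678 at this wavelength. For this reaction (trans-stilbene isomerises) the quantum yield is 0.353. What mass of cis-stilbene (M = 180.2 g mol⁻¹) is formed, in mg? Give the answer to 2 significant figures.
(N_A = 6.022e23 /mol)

Moles of photons: 3.73e21 / 6.022e23 = 0.006194 mol.
Fraction absorbed: 1 − 10^(−0.678) = 0.7901.
Photons absorbed: 0.7901 × 0.006194 = 0.004894 mol.
Product: Φ × n_abs = 0.353 × 0.004894 = 0.001728 mol.
Mass: 0.001728 × 180.2 = 0.3114 g = 310 mg.

310 mg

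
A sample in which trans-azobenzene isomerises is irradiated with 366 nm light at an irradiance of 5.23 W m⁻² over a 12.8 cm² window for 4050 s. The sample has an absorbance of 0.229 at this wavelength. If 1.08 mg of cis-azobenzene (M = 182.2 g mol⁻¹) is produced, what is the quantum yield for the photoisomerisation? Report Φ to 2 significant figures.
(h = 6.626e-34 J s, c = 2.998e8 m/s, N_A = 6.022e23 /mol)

Φ = 0.17

Product: 1.08 mg / 182.2 g mol⁻¹ = 5.928e-6 mol.
Photon energy at 366 nm: hc/λ = (6.626e-34)(2.998e8)/(366e-9) = 5.428e-19 J.
Energy delivered: (5.23 W m⁻²)(12.8e-4 m²)(4050 s) = 27.11 J.
Photons incident: 27.11 / 5.428e-19 = 4.994e19, i.e. 4.994e19/6.022e23 = 8.293e-5 mol.
Fraction absorbed: 1 − 10^(−0.229) = 0.4098.
Photons absorbed: 0.4098 × 8.293e-5 = 3.398e-5 mol.
Φ = 5.928e-6 mol / 3.398e-5 mol photons = 0.17.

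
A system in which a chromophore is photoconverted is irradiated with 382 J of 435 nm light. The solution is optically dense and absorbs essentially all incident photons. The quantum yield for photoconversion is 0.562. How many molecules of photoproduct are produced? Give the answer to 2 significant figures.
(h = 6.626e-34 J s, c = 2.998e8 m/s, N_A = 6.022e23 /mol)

Photon energy at 435 nm: hc/λ = (6.626e-34)(2.998e8)/(435e-9) = 4.567e-19 J.
Photons incident: 382 / 4.567e-19 = 8.364e20, i.e. 8.364e20/6.022e23 = 0.001389 mol.
Product: Φ × n_abs = 0.562 × 0.001389 = 7.806e-4 mol.
As a count: 7.806e-4 × 6.022e23 = 4.7e20.

4.7e20 molecules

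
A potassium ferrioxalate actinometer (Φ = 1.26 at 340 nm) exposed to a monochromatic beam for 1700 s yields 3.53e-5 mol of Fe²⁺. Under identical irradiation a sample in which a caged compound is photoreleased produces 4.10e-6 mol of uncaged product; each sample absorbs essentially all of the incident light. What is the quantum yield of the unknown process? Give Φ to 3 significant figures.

Φ = 0.146

Photons absorbed by the actinometer: 3.53e-5 / 1.26 = 2.802e-5 mol.
Φ(unknown) = 4.10e-6 / 2.802e-5 = 0.146.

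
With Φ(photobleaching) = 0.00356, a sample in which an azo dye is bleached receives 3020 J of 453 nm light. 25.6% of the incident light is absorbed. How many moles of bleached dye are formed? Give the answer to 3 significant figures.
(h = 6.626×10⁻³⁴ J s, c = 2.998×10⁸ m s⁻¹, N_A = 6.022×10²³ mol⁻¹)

1.04×10⁻⁵ mol

Photon energy at 453 nm: hc/λ = (6.626×10⁻³⁴)(2.998×10⁸)/(453×10⁻⁹) = 4.385×10⁻¹⁹ J.
Photons incident: 3020 / 4.385×10⁻¹⁹ = 6.887×10²¹, i.e. 6.887×10²¹/6.022×10²³ = 0.01144 mol.
Photons absorbed: 0.256 × 0.01144 = 0.002929 mol.
Product: Φ × n_abs = 0.00356 × 0.002929 = 1.043×10⁻⁵ mol.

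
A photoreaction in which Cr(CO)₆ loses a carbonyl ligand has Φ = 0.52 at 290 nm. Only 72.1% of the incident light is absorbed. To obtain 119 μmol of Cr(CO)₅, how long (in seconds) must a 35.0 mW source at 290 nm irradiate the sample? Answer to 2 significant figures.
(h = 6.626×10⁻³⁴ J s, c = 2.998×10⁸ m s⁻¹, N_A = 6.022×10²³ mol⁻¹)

Product: 119 μmol = 1.19×10⁻⁴ mol.
Photons that must be absorbed: 1.19×10⁻⁴ / 0.52 = 2.288×10⁻⁴ mol.
Incident photons needed: 2.288×10⁻⁴ / 0.721 = 3.173×10⁻⁴ mol.
Photon energy: hc/λ = 6.850×10⁻¹⁹ J; per mole, 4.125×10⁵ J mol⁻¹.
Energy required: 3.173×10⁻⁴ × 4.125×10⁵ = 130.9 J.
Time: 130.9 J / 0.035 W = 3700 s.

t ≈ 3700 s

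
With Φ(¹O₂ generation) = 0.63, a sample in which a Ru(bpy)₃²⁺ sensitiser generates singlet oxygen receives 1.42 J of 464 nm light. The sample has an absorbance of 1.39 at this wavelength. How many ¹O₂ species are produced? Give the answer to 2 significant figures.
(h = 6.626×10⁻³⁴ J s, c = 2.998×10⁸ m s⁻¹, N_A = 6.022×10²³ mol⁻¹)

2.0×10¹⁸ species

Photon energy at 464 nm: hc/λ = (6.626×10⁻³⁴)(2.998×10⁸)/(464×10⁻⁹) = 4.281×10⁻¹⁹ J.
Photons incident: 1.42 / 4.281×10⁻¹⁹ = 3.317×10¹⁸, i.e. 3.317×10¹⁸/6.022×10²³ = 5.508×10⁻⁶ mol.
Fraction absorbed: 1 − 10^(−1.39) = 0.9593.
Photons absorbed: 0.9593 × 5.508×10⁻⁶ = 5.284×10⁻⁶ mol.
Product: Φ × n_abs = 0.63 × 5.284×10⁻⁶ = 3.329×10⁻⁶ mol.
As a count: 3.329×10⁻⁶ × 6.022×10²³ = 2.0×10¹⁸.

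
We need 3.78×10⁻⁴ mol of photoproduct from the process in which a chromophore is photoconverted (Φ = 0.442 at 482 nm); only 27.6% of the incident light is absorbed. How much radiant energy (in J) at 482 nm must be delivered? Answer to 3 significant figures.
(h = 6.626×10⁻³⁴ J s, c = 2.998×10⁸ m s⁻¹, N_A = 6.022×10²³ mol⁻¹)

769 J

Photons that must be absorbed: 3.78×10⁻⁴ / 0.442 = 8.552×10⁻⁴ mol.
Incident photons needed: 8.552×10⁻⁴ / 0.276 = 0.003099 mol.
Photon energy: hc/λ = 4.121×10⁻¹⁹ J; per mole, 2.482×10⁵ J mol⁻¹.
Energy required: 0.003099 × 2.482×10⁵ = 769 J.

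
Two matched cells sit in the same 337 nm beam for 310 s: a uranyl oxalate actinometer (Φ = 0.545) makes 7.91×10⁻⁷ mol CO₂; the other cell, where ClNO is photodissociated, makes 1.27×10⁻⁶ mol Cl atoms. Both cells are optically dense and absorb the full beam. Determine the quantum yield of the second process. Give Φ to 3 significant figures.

Photons absorbed by the actinometer: 7.91×10⁻⁷ / 0.545 = 1.451×10⁻⁶ mol.
Φ(unknown) = 1.27×10⁻⁶ / 1.451×10⁻⁶ = 0.875.

Φ = 0.875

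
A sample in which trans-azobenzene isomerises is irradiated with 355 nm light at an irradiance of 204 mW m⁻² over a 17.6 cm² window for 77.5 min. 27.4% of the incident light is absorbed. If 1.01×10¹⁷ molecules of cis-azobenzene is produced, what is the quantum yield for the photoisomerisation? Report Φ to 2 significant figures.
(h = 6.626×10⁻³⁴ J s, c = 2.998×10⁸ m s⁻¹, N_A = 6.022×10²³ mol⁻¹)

Φ = 0.12

Product: 1.01×10¹⁷ / 6.022×10²³ = 1.677×10⁻⁷ mol.
Photon energy at 355 nm: hc/λ = (6.626×10⁻³⁴)(2.998×10⁸)/(355×10⁻⁹) = 5.596×10⁻¹⁹ J.
Energy delivered: (204 mW m⁻²)(17.6×10⁻⁴ m²)(4650 s) = 1.670 J.
Photons incident: 1.670 / 5.596×10⁻¹⁹ = 2.984×10¹⁸, i.e. 2.984×10¹⁸/6.022×10²³ = 4.955×10⁻⁶ mol.
Photons absorbed: 0.274 × 4.955×10⁻⁶ = 1.358×10⁻⁶ mol.
Φ = 1.677×10⁻⁷ mol / 1.358×10⁻⁶ mol photons = 0.12.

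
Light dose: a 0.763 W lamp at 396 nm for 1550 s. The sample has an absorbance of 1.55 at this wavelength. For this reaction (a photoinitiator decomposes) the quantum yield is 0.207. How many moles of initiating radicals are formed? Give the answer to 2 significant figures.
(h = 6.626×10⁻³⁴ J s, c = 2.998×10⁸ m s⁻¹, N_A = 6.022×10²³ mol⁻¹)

Photon energy at 396 nm: hc/λ = (6.626×10⁻³⁴)(2.998×10⁸)/(396×10⁻⁹) = 5.016×10⁻¹⁹ J.
Energy delivered: (0.763 W)(1550 s) = 1183 J.
Photons incident: 1183 / 5.016×10⁻¹⁹ = 2.358×10²¹, i.e. 2.358×10²¹/6.022×10²³ = 0.003916 mol.
Fraction absorbed: 1 − 10^(−1.55) = 0.9718.
Photons absorbed: 0.9718 × 0.003916 = 0.003806 mol.
Product: Φ × n_abs = 0.207 × 0.003806 = 7.878×10⁻⁴ mol.

7.9×10⁻⁴ mol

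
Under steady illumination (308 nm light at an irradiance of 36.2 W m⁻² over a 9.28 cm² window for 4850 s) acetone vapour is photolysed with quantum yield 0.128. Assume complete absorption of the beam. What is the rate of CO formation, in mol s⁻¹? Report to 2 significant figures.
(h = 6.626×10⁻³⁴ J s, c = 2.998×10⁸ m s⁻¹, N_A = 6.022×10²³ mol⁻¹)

1.1×10⁻⁸ mol s⁻¹

Photon energy at 308 nm: hc/λ = (6.626×10⁻³⁴)(2.998×10⁸)/(308×10⁻⁹) = 6.450×10⁻¹⁹ J.
Energy delivered: (36.2 W m⁻²)(9.28×10⁻⁴ m²)(4850 s) = 162.9 J.
Photons incident: 162.9 / 6.450×10⁻¹⁹ = 2.526×10²⁰, i.e. 2.526×10²⁰/6.022×10²³ = 4.195×10⁻⁴ mol.
Product formed: 0.128 × 4.195×10⁻⁴ = 5.370×10⁻⁵ mol.
Rate: 5.370×10⁻⁵ / 4850 s = 1.1×10⁻⁸ mol s⁻¹.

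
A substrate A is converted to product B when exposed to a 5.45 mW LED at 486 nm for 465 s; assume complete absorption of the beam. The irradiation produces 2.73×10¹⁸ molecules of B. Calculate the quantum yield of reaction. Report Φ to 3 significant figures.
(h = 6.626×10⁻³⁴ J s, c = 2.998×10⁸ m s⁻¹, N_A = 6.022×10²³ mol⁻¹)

Φ = 0.440

Product: 2.73×10¹⁸ / 6.022×10²³ = 4.533×10⁻⁶ mol.
Photon energy at 486 nm: hc/λ = (6.626×10⁻³⁴)(2.998×10⁸)/(486×10⁻⁹) = 4.087×10⁻¹⁹ J.
Energy delivered: (5.45 mW)(465 s) = 2.534 J.
Photons incident: 2.534 / 4.087×10⁻¹⁹ = 6.200×10¹⁸, i.e. 6.200×10¹⁸/6.022×10²³ = 1.030×10⁻⁵ mol.
Φ = 4.533×10⁻⁶ mol / 1.030×10⁻⁵ mol photons = 0.440.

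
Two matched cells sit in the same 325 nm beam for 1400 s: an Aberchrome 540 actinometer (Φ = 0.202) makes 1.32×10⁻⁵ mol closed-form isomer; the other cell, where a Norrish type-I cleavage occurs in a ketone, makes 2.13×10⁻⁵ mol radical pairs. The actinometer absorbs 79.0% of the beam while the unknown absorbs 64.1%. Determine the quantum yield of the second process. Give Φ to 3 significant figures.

Photons absorbed by the actinometer: 1.32×10⁻⁵ / 0.202 = 6.535×10⁻⁵ mol.
Incident flux: 6.535×10⁻⁵ / 0.790 = 8.272×10⁻⁵ einstein.
Absorbed by unknown: 0.641 × 8.272×10⁻⁵ = 5.302×10⁻⁵ mol.
Φ(unknown) = 2.13×10⁻⁵ / 5.302×10⁻⁵ = 0.402.

Φ = 0.402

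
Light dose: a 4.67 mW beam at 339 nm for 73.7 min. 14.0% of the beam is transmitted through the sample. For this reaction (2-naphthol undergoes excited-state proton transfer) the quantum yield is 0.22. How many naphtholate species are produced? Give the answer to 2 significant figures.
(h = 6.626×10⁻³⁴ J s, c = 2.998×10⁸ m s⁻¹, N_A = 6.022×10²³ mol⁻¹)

6.7×10¹⁸ species

Photon energy at 339 nm: hc/λ = (6.626×10⁻³⁴)(2.998×10⁸)/(339×10⁻⁹) = 5.860×10⁻¹⁹ J.
Energy delivered: (4.67 mW)(4422 s) = 20.65 J.
Photons incident: 20.65 / 5.860×10⁻¹⁹ = 3.524×10¹⁹, i.e. 3.524×10¹⁹/6.022×10²³ = 5.852×10⁻⁵ mol.
Fraction absorbed: 1 − 14.0/100 = 0.8600.
Photons absorbed: 0.8600 × 5.852×10⁻⁵ = 5.033×10⁻⁵ mol.
Product: Φ × n_abs = 0.22 × 5.033×10⁻⁵ = 1.107×10⁻⁵ mol.
As a count: 1.107×10⁻⁵ × 6.022×10²³ = 6.7×10¹⁸.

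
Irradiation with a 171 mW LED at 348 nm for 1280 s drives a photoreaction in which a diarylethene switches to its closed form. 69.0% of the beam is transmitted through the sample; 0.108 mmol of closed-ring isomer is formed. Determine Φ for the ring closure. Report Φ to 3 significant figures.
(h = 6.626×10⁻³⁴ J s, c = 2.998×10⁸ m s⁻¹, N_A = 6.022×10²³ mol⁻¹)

Product: 0.108 mmol = 1.08×10⁻⁴ mol.
Photon energy at 348 nm: hc/λ = (6.626×10⁻³⁴)(2.998×10⁸)/(348×10⁻⁹) = 5.708×10⁻¹⁹ J.
Energy delivered: (171 mW)(1280 s) = 218.9 J.
Photons incident: 218.9 / 5.708×10⁻¹⁹ = 3.835×10²⁰, i.e. 3.835×10²⁰/6.022×10²³ = 6.368×10⁻⁴ mol.
Fraction absorbed: 1 − 69.0/100 = 0.3100.
Photons absorbed: 0.3100 × 6.368×10⁻⁴ = 1.974×10⁻⁴ mol.
Φ = 1.08×10⁻⁴ mol / 1.974×10⁻⁴ mol photons = 0.547.

Φ = 0.547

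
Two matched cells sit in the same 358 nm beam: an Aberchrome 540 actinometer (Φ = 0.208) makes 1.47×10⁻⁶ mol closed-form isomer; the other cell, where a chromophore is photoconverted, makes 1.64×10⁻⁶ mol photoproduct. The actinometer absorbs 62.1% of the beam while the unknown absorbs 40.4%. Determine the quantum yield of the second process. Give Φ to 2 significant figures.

Φ = 0.36

Photons absorbed by the actinometer: 1.47×10⁻⁶ / 0.208 = 7.067×10⁻⁶ mol.
Incident flux: 7.067×10⁻⁶ / 0.621 = 1.138×10⁻⁵ einstein.
Absorbed by unknown: 0.404 × 1.138×10⁻⁵ = 4.598×10⁻⁶ mol.
Φ(unknown) = 1.64×10⁻⁶ / 4.598×10⁻⁶ = 0.36.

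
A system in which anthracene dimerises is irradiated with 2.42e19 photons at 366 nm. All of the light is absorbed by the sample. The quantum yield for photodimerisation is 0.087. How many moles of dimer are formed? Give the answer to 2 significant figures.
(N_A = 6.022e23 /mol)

3.5e-6 mol

Moles of photons: 2.42e19 / 6.022e23 = 4.019e-5 mol.
Product: Φ × n_abs = 0.087 × 4.019e-5 = 3.497e-6 mol.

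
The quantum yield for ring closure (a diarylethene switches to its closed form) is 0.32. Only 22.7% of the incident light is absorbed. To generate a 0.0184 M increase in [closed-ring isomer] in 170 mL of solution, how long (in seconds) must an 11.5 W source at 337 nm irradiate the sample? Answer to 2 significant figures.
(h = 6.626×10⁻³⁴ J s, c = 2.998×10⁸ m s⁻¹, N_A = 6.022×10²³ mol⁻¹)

Product: (0.0184 M)(0.17 L) = 0.003128 mol.
Photons that must be absorbed: 0.003128 / 0.32 = 0.009775 mol.
Incident photons needed: 0.009775 / 0.227 = 0.04306 mol.
Photon energy: hc/λ = 5.895×10⁻¹⁹ J; per mole, 3.550×10⁵ J mol⁻¹.
Energy required: 0.04306 × 3.550×10⁵ = 1.529×10⁴ J.
Time: 1.529×10⁴ J / 11.5 W = 1300 s.

t ≈ 1300 s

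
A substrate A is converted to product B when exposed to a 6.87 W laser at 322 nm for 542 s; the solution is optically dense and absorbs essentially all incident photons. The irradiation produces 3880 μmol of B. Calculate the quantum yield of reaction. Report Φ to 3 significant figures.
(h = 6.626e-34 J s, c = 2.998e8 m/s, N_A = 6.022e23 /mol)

Product: 3880 μmol = 0.00388 mol.
Photon energy at 322 nm: hc/λ = (6.626e-34)(2.998e8)/(322e-9) = 6.169e-19 J.
Energy delivered: (6.87 W)(542 s) = 3724 J.
Photons incident: 3724 / 6.169e-19 = 6.037e21, i.e. 6.037e21/6.022e23 = 0.01002 mol.
Φ = 0.00388 mol / 0.01002 mol photons = 0.387.

Φ = 0.387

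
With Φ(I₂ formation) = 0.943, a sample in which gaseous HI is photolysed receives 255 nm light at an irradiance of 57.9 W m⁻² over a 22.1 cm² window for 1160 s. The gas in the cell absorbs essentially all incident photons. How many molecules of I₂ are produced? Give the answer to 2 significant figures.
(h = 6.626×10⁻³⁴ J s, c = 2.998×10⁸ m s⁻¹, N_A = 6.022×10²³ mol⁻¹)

1.8×10²⁰ molecules

Photon energy at 255 nm: hc/λ = (6.626×10⁻³⁴)(2.998×10⁸)/(255×10⁻⁹) = 7.790×10⁻¹⁹ J.
Energy delivered: (57.9 W m⁻²)(22.1×10⁻⁴ m²)(1160 s) = 148.4 J.
Photons incident: 148.4 / 7.790×10⁻¹⁹ = 1.905×10²⁰, i.e. 1.905×10²⁰/6.022×10²³ = 3.163×10⁻⁴ mol.
Product: Φ × n_abs = 0.943 × 3.163×10⁻⁴ = 2.983×10⁻⁴ mol.
As a count: 2.983×10⁻⁴ × 6.022×10²³ = 1.8×10²⁰.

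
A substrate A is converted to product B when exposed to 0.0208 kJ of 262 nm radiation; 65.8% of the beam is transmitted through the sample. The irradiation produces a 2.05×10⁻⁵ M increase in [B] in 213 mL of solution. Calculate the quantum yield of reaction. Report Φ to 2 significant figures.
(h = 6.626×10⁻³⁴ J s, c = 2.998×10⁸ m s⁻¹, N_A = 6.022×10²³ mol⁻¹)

Φ = 0.28

Product: (2.05×10⁻⁵ M)(0.213 L) = 4.367×10⁻⁶ mol.
Photon energy at 262 nm: hc/λ = (6.626×10⁻³⁴)(2.998×10⁸)/(262×10⁻⁹) = 7.582×10⁻¹⁹ J.
Incident energy: 0.0208 kJ = 20.8 J.
Photons incident: 20.8 / 7.582×10⁻¹⁹ = 2.743×10¹⁹, i.e. 2.743×10¹⁹/6.022×10²³ = 4.555×10⁻⁵ mol.
Fraction absorbed: 1 − 65.8/100 = 0.3420.
Photons absorbed: 0.3420 × 4.555×10⁻⁵ = 1.558×10⁻⁵ mol.
Φ = 4.367×10⁻⁶ mol / 1.558×10⁻⁵ mol photons = 0.28.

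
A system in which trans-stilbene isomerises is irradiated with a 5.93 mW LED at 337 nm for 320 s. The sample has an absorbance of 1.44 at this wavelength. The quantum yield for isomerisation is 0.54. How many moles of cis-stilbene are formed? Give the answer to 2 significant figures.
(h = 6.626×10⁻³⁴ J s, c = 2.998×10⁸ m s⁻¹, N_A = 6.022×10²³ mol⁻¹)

2.8×10⁻⁶ mol

Photon energy at 337 nm: hc/λ = (6.626×10⁻³⁴)(2.998×10⁸)/(337×10⁻⁹) = 5.895×10⁻¹⁹ J.
Energy delivered: (5.93 mW)(320 s) = 1.898 J.
Photons incident: 1.898 / 5.895×10⁻¹⁹ = 3.220×10¹⁸, i.e. 3.220×10¹⁸/6.022×10²³ = 5.347×10⁻⁶ mol.
Fraction absorbed: 1 − 10^(−1.44) = 0.9637.
Photons absorbed: 0.9637 × 5.347×10⁻⁶ = 5.153×10⁻⁶ mol.
Product: Φ × n_abs = 0.54 × 5.153×10⁻⁶ = 2.783×10⁻⁶ mol.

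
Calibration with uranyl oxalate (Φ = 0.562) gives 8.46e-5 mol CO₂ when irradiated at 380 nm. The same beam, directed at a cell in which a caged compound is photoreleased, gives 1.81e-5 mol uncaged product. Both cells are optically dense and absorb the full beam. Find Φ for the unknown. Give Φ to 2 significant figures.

Φ = 0.12

Photons absorbed by the actinometer: 8.46e-5 / 0.562 = 1.505e-4 mol.
Φ(unknown) = 1.81e-5 / 1.505e-4 = 0.12.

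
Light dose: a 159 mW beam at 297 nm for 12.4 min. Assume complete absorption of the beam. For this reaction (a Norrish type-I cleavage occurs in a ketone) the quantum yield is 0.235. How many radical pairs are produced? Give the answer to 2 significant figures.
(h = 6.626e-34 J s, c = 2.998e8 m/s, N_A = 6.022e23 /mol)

4.2e19 radical pairs

Photon energy at 297 nm: hc/λ = (6.626e-34)(2.998e8)/(297e-9) = 6.688e-19 J.
Energy delivered: (159 mW)(744 s) = 118.3 J.
Photons incident: 118.3 / 6.688e-19 = 1.769e20, i.e. 1.769e20/6.022e23 = 2.938e-4 mol.
Product: Φ × n_abs = 0.235 × 2.938e-4 = 6.904e-5 mol.
As a count: 6.904e-5 × 6.022e23 = 4.2e19.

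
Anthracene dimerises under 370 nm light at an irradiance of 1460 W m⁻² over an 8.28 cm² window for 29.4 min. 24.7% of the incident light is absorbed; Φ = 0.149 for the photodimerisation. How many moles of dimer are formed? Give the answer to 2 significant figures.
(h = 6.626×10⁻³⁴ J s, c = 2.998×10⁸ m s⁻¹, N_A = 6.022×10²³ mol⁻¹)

2.4×10⁻⁴ mol

Photon energy at 370 nm: hc/λ = (6.626×10⁻³⁴)(2.998×10⁸)/(370×10⁻⁹) = 5.369×10⁻¹⁹ J.
Energy delivered: (1460 W m⁻²)(8.28×10⁻⁴ m²)(1764 s) = 2132 J.
Photons incident: 2132 / 5.369×10⁻¹⁹ = 3.971×10²¹, i.e. 3.971×10²¹/6.022×10²³ = 0.006594 mol.
Photons absorbed: 0.247 × 0.006594 = 0.001629 mol.
Product: Φ × n_abs = 0.149 × 0.001629 = 2.427×10⁻⁴ mol.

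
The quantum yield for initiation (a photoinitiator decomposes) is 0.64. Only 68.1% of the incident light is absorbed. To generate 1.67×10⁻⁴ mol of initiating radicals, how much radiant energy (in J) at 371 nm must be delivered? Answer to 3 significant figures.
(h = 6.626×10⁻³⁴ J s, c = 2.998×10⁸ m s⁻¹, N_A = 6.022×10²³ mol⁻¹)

Photons that must be absorbed: 1.67×10⁻⁴ / 0.64 = 2.609×10⁻⁴ mol.
Incident photons needed: 2.609×10⁻⁴ / 0.681 = 3.831×10⁻⁴ mol.
Photon energy: hc/λ = 5.354×10⁻¹⁹ J; per mole, 3.224×10⁵ J mol⁻¹.
Energy required: 3.831×10⁻⁴ × 3.224×10⁵ = 124 J.

124 J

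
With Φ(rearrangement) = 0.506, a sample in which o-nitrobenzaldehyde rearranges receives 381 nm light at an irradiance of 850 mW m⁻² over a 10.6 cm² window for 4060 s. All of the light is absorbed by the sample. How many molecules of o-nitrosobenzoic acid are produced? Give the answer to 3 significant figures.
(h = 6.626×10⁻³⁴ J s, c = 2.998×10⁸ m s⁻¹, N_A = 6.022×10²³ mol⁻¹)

Photon energy at 381 nm: hc/λ = (6.626×10⁻³⁴)(2.998×10⁸)/(381×10⁻⁹) = 5.214×10⁻¹⁹ J.
Energy delivered: (850 mW m⁻²)(10.6×10⁻⁴ m²)(4060 s) = 3.658 J.
Photons incident: 3.658 / 5.214×10⁻¹⁹ = 7.016×10¹⁸, i.e. 7.016×10¹⁸/6.022×10²³ = 1.165×10⁻⁵ mol.
Product: Φ × n_abs = 0.506 × 1.165×10⁻⁵ = 5.895×10⁻⁶ mol.
As a count: 5.895×10⁻⁶ × 6.022×10²³ = 3.55×10¹⁸.

3.55×10¹⁸ molecules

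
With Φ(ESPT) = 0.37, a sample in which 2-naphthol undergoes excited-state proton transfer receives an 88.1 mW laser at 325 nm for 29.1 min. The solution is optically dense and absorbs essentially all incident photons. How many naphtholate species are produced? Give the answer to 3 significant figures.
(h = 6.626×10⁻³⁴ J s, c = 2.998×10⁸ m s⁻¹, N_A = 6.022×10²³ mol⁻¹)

9.31×10¹⁹ species

Photon energy at 325 nm: hc/λ = (6.626×10⁻³⁴)(2.998×10⁸)/(325×10⁻⁹) = 6.112×10⁻¹⁹ J.
Energy delivered: (88.1 mW)(1746 s) = 153.8 J.
Photons incident: 153.8 / 6.112×10⁻¹⁹ = 2.516×10²⁰, i.e. 2.516×10²⁰/6.022×10²³ = 4.178×10⁻⁴ mol.
Product: Φ × n_abs = 0.37 × 4.178×10⁻⁴ = 1.546×10⁻⁴ mol.
As a count: 1.546×10⁻⁴ × 6.022×10²³ = 9.31×10¹⁹.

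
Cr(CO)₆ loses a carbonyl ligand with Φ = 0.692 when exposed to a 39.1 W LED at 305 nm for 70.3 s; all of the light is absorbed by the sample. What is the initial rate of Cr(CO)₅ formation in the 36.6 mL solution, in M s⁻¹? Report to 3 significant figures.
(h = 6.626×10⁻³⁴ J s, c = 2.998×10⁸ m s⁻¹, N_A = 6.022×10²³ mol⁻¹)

Photon energy at 305 nm: hc/λ = (6.626×10⁻³⁴)(2.998×10⁸)/(305×10⁻⁹) = 6.513×10⁻¹⁹ J.
Energy delivered: (39.1 W)(70.3 s) = 2749 J.
Photons incident: 2749 / 6.513×10⁻¹⁹ = 4.221×10²¹, i.e. 4.221×10²¹/6.022×10²³ = 0.007009 mol.
Product formed: 0.692 × 0.007009 = 0.004850 mol.
Rate: 0.004850 mol / (70.3 s × 0.0366 L) = 0.00188 M s⁻¹.

0.00188 M s⁻¹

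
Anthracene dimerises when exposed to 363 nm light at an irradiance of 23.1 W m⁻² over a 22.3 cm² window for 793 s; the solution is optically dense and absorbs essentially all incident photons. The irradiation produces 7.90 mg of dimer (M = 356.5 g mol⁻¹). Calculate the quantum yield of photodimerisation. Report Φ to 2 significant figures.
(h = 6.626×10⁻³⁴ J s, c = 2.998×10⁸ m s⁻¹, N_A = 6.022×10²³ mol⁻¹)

Product: 7.90 mg / 356.5 g mol⁻¹ = 2.216×10⁻⁵ mol.
Photon energy at 363 nm: hc/λ = (6.626×10⁻³⁴)(2.998×10⁸)/(363×10⁻⁹) = 5.472×10⁻¹⁹ J.
Energy delivered: (23.1 W m⁻²)(22.3×10⁻⁴ m²)(793 s) = 40.85 J.
Photons incident: 40.85 / 5.472×10⁻¹⁹ = 7.465×10¹⁹, i.e. 7.465×10¹⁹/6.022×10²³ = 1.240×10⁻⁴ mol.
Φ = 2.216×10⁻⁵ mol / 1.240×10⁻⁴ mol photons = 0.18.

Φ = 0.18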